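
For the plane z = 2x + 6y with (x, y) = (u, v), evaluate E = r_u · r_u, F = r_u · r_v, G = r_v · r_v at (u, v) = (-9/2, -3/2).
E = 5;  F = 12;  G = 37

Partials: r_u = (1, 0, 2), r_v = (0, 1, 6). As functions of (u, v):
  E = r_u · r_u = 5,
  F = r_u · r_v = 12,
  G = r_v · r_v = 37.
Evaluating at (u, v) = (-9/2, -3/2): E = 5, F = 12, G = 37.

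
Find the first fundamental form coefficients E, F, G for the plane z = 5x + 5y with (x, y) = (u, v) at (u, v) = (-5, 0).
E = 26;  F = 25;  G = 26

Partials: r_u = (1, 0, 5), r_v = (0, 1, 5). As functions of (u, v):
  E = r_u · r_u = 26,
  F = r_u · r_v = 25,
  G = r_v · r_v = 26.
Evaluating at (u, v) = (-5, 0): E = 26, F = 25, G = 26.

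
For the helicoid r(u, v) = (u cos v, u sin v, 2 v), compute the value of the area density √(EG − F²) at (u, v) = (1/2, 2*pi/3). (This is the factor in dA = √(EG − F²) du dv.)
√(EG − F²)|_{(1/2, 2*pi/3)} = sqrt(17)/2

E = 1, F = 0, G = u^2 + 4, so EG − F² = u^2 + 4. Taking the positive square root: √(EG − F²) = sqrt(u^2 + 4). At (u, v) = (1/2, 2*pi/3): sqrt(17)/2.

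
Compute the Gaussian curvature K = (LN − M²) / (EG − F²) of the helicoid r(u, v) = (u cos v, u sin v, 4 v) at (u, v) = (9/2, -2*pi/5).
K = -256/21025

Coefficients of the first fundamental form: E = 1, F = 0, G = u^2 + 16.
Coefficients of the second fundamental form: L = 0, M = -4/sqrt(u^2 + 16), N = 0.
Assemble K = (LN − M²)/(EG − F²) = -16/(u^2 + 16)^2. At (u, v) = (9/2, -2*pi/5): K = -256/21025.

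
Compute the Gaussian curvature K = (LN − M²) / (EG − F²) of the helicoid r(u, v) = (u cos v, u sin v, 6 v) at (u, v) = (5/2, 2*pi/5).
K = -576/28561

Coefficients of the first fundamental form: E = 1, F = 0, G = u^2 + 36.
Coefficients of the second fundamental form: L = 0, M = -6/sqrt(u^2 + 36), N = 0.
Assemble K = (LN − M²)/(EG − F²) = -36/(u^2 + 36)^2. At (u, v) = (5/2, 2*pi/5): K = -576/28561.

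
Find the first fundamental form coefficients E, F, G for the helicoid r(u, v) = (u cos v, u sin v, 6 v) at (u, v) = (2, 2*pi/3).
E = 1;  F = 0;  G = 40

Partials: r_u = (cos(v), sin(v), 0), r_v = (-u*sin(v), u*cos(v), 6). As functions of (u, v):
  E = r_u · r_u = 1,
  F = r_u · r_v = 0,
  G = r_v · r_v = u^2 + 36.
Evaluating at (u, v) = (2, 2*pi/3): E = 1, F = 0, G = 40.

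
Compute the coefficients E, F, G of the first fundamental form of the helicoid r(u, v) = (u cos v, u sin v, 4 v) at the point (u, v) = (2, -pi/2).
E = 1;  F = 0;  G = 20

Partials: r_u = (cos(v), sin(v), 0), r_v = (-u*sin(v), u*cos(v), 4). As functions of (u, v):
  E = r_u · r_u = 1,
  F = r_u · r_v = 0,
  G = r_v · r_v = u^2 + 16.
Evaluating at (u, v) = (2, -pi/2): E = 1, F = 0, G = 20.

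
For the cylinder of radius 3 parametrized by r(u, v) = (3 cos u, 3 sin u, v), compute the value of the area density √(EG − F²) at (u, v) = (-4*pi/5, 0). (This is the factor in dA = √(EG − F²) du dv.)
√(EG − F²)|_{(-4*pi/5, 0)} = 3

E = 9, F = 0, G = 1, so EG − F² = 9. Taking the positive square root: √(EG − F²) = 3. At (u, v) = (-4*pi/5, 0): 3.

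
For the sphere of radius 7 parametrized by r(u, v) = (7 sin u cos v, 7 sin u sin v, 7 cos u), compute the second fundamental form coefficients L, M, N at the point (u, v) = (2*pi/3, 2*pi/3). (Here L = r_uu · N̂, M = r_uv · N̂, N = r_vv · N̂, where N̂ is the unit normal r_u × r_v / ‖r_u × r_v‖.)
L = -7;  M = 0;  N = -21/4

Compute the unit normal N̂(u, v) = (sin(u)^2*cos(v)/Abs(sin(u)), sin(u)^2*sin(v)/Abs(sin(u)), sin(2*u)/(2*Abs(sin(u)))), and the second partials r_uu, r_uv, r_vv. Take dot products:
  L(u, v) = r_uu · N̂ = -7*sin(u)/Abs(sin(u)),
  M(u, v) = r_uv · N̂ = 0,
  N(u, v) = r_vv · N̂ = -7*sin(u)^3/Abs(sin(u)).
Evaluating at (u, v) = (2*pi/3, 2*pi/3):
  L = -7, M = 0, N = -21/4.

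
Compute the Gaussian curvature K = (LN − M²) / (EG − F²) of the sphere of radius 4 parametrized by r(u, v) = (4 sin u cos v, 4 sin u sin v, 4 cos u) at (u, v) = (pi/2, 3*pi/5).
K = 1/16

Coefficients of the first fundamental form: E = 16, F = 0, G = 16*sin(u)^2.
Coefficients of the second fundamental form: L = -4*sin(u)/Abs(sin(u)), M = 0, N = -4*sin(u)^3/Abs(sin(u)).
Assemble K = (LN − M²)/(EG − F²) = 1/16. At (u, v) = (pi/2, 3*pi/5): K = 1/16.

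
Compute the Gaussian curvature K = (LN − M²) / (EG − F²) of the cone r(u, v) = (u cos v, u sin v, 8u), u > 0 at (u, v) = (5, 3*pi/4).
K = 0

Coefficients of the first fundamental form: E = 65, F = 0, G = u^2.
Coefficients of the second fundamental form: L = 0, M = 0, N = 8*sqrt(65)*u^2/(65*Abs(u)).
Assemble K = (LN − M²)/(EG − F²) = 0. At (u, v) = (5, 3*pi/4): K = 0.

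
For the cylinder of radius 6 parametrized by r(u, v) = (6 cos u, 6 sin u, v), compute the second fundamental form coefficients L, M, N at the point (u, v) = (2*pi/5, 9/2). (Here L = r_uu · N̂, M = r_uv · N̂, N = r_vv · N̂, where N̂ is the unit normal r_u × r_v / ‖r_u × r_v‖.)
L = -6;  M = 0;  N = 0

Compute the unit normal N̂(u, v) = (cos(u), sin(u), 0), and the second partials r_uu, r_uv, r_vv. Take dot products:
  L(u, v) = r_uu · N̂ = -6,
  M(u, v) = r_uv · N̂ = 0,
  N(u, v) = r_vv · N̂ = 0.
Evaluating at (u, v) = (2*pi/5, 9/2):
  L = -6, M = 0, N = 0.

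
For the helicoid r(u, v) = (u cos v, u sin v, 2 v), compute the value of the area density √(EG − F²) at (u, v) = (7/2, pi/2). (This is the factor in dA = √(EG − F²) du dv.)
√(EG − F²)|_{(7/2, pi/2)} = sqrt(65)/2

E = 1, F = 0, G = u^2 + 4, so EG − F² = u^2 + 4. Taking the positive square root: √(EG − F²) = sqrt(u^2 + 4). At (u, v) = (7/2, pi/2): sqrt(65)/2.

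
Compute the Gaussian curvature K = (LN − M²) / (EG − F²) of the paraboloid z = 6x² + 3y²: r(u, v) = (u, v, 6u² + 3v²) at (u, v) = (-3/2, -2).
K = 72/219961

Coefficients of the first fundamental form: E = 144*u^2 + 1, F = 72*u*v, G = 36*v^2 + 1.
Coefficients of the second fundamental form: L = 12/sqrt(144*u^2 + 36*v^2 + 1), M = 0, N = 6/sqrt(144*u^2 + 36*v^2 + 1).
Assemble K = (LN − M²)/(EG − F²) = 72/(20736*u^4 + 10368*u^2*v^2 + 288*u^2 + 1296*v^4 + 72*v^2 + 1). At (u, v) = (-3/2, -2): K = 72/219961.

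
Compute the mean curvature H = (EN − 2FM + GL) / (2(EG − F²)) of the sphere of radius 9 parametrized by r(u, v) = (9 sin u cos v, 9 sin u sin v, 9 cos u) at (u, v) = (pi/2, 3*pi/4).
H = -1/9

With E = 81, F = 0, G = 81*sin(u)^2, L = -9*sin(u)/Abs(sin(u)), M = 0, N = -9*sin(u)^3/Abs(sin(u)), assemble
  H = (EN − 2FM + GL) / (2(EG − F²)) = -sin(u)/(9*Abs(sin(u))).
At (u, v) = (pi/2, 3*pi/4): H = -1/9.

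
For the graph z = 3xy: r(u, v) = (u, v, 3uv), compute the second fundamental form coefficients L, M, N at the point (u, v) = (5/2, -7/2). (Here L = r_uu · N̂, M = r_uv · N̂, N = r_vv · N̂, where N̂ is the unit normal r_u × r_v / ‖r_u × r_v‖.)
L = 0;  M = 3*sqrt(670)/335;  N = 0

Compute the unit normal N̂(u, v) = (-3*v/sqrt(9*u^2 + 9*v^2 + 1), -3*u/sqrt(9*u^2 + 9*v^2 + 1), 1/sqrt(9*u^2 + 9*v^2 + 1)), and the second partials r_uu, r_uv, r_vv. Take dot products:
  L(u, v) = r_uu · N̂ = 0,
  M(u, v) = r_uv · N̂ = 3/sqrt(9*u^2 + 9*v^2 + 1),
  N(u, v) = r_vv · N̂ = 0.
Evaluating at (u, v) = (5/2, -7/2):
  L = 0, M = 3*sqrt(670)/335, N = 0.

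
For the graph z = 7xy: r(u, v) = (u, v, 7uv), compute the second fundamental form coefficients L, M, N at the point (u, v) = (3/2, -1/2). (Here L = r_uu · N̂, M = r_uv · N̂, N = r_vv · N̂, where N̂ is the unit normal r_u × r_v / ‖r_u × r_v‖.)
L = 0;  M = 7*sqrt(494)/247;  N = 0

Compute the unit normal N̂(u, v) = (-7*v/sqrt(49*u^2 + 49*v^2 + 1), -7*u/sqrt(49*u^2 + 49*v^2 + 1), 1/sqrt(49*u^2 + 49*v^2 + 1)), and the second partials r_uu, r_uv, r_vv. Take dot products:
  L(u, v) = r_uu · N̂ = 0,
  M(u, v) = r_uv · N̂ = 7/sqrt(49*u^2 + 49*v^2 + 1),
  N(u, v) = r_vv · N̂ = 0.
Evaluating at (u, v) = (3/2, -1/2):
  L = 0, M = 7*sqrt(494)/247, N = 0.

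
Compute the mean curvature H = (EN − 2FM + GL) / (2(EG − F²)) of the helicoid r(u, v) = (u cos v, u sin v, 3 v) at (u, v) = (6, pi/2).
H = 0

With E = 1, F = 0, G = u^2 + 9, L = 0, M = -3/sqrt(u^2 + 9), N = 0, assemble
  H = (EN − 2FM + GL) / (2(EG − F²)) = 0.
At (u, v) = (6, pi/2): H = 0.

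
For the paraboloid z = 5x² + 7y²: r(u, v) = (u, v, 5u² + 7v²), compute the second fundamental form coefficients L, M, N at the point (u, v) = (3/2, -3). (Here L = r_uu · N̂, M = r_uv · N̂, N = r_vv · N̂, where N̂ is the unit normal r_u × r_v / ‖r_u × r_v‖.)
L = sqrt(1990)/199;  M = 0;  N = 7*sqrt(1990)/995

Compute the unit normal N̂(u, v) = (-10*u/sqrt(100*u^2 + 196*v^2 + 1), -14*v/sqrt(100*u^2 + 196*v^2 + 1), 1/sqrt(100*u^2 + 196*v^2 + 1)), and the second partials r_uu, r_uv, r_vv. Take dot products:
  L(u, v) = r_uu · N̂ = 10/sqrt(100*u^2 + 196*v^2 + 1),
  M(u, v) = r_uv · N̂ = 0,
  N(u, v) = r_vv · N̂ = 14/sqrt(100*u^2 + 196*v^2 + 1).
Evaluating at (u, v) = (3/2, -3):
  L = sqrt(1990)/199, M = 0, N = 7*sqrt(1990)/995.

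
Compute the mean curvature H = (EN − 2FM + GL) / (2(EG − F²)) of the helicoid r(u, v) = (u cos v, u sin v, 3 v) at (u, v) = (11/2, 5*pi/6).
H = 0

With E = 1, F = 0, G = u^2 + 9, L = 0, M = -3/sqrt(u^2 + 9), N = 0, assemble
  H = (EN − 2FM + GL) / (2(EG − F²)) = 0.
At (u, v) = (11/2, 5*pi/6): H = 0.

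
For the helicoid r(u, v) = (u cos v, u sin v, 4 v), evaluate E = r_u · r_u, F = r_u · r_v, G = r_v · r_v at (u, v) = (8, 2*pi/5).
E = 1;  F = 0;  G = 80

Partials: r_u = (cos(v), sin(v), 0), r_v = (-u*sin(v), u*cos(v), 4). As functions of (u, v):
  E = r_u · r_u = 1,
  F = r_u · r_v = 0,
  G = r_v · r_v = u^2 + 16.
Evaluating at (u, v) = (8, 2*pi/5): E = 1, F = 0, G = 80.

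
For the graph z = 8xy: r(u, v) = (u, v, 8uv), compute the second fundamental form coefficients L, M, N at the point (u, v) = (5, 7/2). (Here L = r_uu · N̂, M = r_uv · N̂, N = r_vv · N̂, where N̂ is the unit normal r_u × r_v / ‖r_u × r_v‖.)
L = 0;  M = 8*sqrt(265)/795;  N = 0

Compute the unit normal N̂(u, v) = (-8*v/sqrt(64*u^2 + 64*v^2 + 1), -8*u/sqrt(64*u^2 + 64*v^2 + 1), 1/sqrt(64*u^2 + 64*v^2 + 1)), and the second partials r_uu, r_uv, r_vv. Take dot products:
  L(u, v) = r_uu · N̂ = 0,
  M(u, v) = r_uv · N̂ = 8/sqrt(64*u^2 + 64*v^2 + 1),
  N(u, v) = r_vv · N̂ = 0.
Evaluating at (u, v) = (5, 7/2):
  L = 0, M = 8*sqrt(265)/795, N = 0.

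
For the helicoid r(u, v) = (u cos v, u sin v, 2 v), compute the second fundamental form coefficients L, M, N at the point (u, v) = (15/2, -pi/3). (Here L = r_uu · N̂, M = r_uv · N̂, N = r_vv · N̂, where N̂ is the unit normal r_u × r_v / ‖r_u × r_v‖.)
L = 0;  M = -4*sqrt(241)/241;  N = 0

Compute the unit normal N̂(u, v) = (2*sin(v)/sqrt(u^2 + 4), -2*cos(v)/sqrt(u^2 + 4), u/sqrt(u^2 + 4)), and the second partials r_uu, r_uv, r_vv. Take dot products:
  L(u, v) = r_uu · N̂ = 0,
  M(u, v) = r_uv · N̂ = -2/sqrt(u^2 + 4),
  N(u, v) = r_vv · N̂ = 0.
Evaluating at (u, v) = (15/2, -pi/3):
  L = 0, M = -4*sqrt(241)/241, N = 0.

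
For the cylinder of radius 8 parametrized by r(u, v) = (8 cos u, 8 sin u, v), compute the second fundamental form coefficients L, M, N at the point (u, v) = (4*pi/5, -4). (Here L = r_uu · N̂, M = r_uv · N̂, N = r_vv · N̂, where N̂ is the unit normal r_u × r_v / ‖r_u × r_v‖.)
L = -8;  M = 0;  N = 0

Compute the unit normal N̂(u, v) = (cos(u), sin(u), 0), and the second partials r_uu, r_uv, r_vv. Take dot products:
  L(u, v) = r_uu · N̂ = -8,
  M(u, v) = r_uv · N̂ = 0,
  N(u, v) = r_vv · N̂ = 0.
Evaluating at (u, v) = (4*pi/5, -4):
  L = -8, M = 0, N = 0.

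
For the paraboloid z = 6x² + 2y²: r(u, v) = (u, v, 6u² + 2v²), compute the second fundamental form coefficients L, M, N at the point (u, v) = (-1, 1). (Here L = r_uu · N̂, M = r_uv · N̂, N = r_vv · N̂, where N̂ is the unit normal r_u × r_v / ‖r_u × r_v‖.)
L = 12*sqrt(161)/161;  M = 0;  N = 4*sqrt(161)/161

Compute the unit normal N̂(u, v) = (-12*u/sqrt(144*u^2 + 16*v^2 + 1), -4*v/sqrt(144*u^2 + 16*v^2 + 1), 1/sqrt(144*u^2 + 16*v^2 + 1)), and the second partials r_uu, r_uv, r_vv. Take dot products:
  L(u, v) = r_uu · N̂ = 12/sqrt(144*u^2 + 16*v^2 + 1),
  M(u, v) = r_uv · N̂ = 0,
  N(u, v) = r_vv · N̂ = 4/sqrt(144*u^2 + 16*v^2 + 1).
Evaluating at (u, v) = (-1, 1):
  L = 12*sqrt(161)/161, M = 0, N = 4*sqrt(161)/161.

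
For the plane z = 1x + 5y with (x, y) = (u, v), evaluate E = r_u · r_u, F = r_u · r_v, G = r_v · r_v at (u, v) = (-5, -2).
E = 2;  F = 5;  G = 26

Partials: r_u = (1, 0, 1), r_v = (0, 1, 5). As functions of (u, v):
  E = r_u · r_u = 2,
  F = r_u · r_v = 5,
  G = r_v · r_v = 26.
Evaluating at (u, v) = (-5, -2): E = 2, F = 5, G = 26.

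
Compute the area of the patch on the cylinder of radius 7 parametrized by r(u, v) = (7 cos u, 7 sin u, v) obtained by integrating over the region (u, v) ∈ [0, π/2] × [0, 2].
Area = 7*pi

Area = ∫∫ √(EG − F²) du dv with √(EG − F²) = 7. Integrating over [0, π/2] × [0, 2] gives 7*pi.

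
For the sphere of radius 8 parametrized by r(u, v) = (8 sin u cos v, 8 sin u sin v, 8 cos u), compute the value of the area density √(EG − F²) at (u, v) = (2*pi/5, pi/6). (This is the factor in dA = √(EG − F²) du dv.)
√(EG − F²)|_{(2*pi/5, pi/6)} = 16*sqrt(2*sqrt(5) + 10)

E = 64, F = 0, G = 64*sin(u)^2, so EG − F² = 4096*sin(u)^2. Taking the positive square root: √(EG − F²) = 64*Abs(sin(u)). At (u, v) = (2*pi/5, pi/6): 16*sqrt(2*sqrt(5) + 10).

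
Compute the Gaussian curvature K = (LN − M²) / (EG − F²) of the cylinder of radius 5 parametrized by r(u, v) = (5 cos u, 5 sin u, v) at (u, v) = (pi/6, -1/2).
K = 0

Coefficients of the first fundamental form: E = 25, F = 0, G = 1.
Coefficients of the second fundamental form: L = -5, M = 0, N = 0.
Assemble K = (LN − M²)/(EG − F²) = 0. At (u, v) = (pi/6, -1/2): K = 0.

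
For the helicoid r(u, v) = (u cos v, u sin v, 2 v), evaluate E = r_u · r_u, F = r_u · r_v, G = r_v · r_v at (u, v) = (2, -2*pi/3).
E = 1;  F = 0;  G = 8

Partials: r_u = (cos(v), sin(v), 0), r_v = (-u*sin(v), u*cos(v), 2). As functions of (u, v):
  E = r_u · r_u = 1,
  F = r_u · r_v = 0,
  G = r_v · r_v = u^2 + 4.
Evaluating at (u, v) = (2, -2*pi/3): E = 1, F = 0, G = 8.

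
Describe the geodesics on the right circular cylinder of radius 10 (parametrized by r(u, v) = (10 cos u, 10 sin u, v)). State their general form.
The cylinder is flat (K = 0) and locally isometric to the plane via the development (u, v) ↦ (10 u, v). Geodesics are the pre-images of straight lines: circles (v constant), vertical lines (u constant), and helices (v = c · u + d) for constants c, d.

A right cylinder has E = 10², F = 0, G = 1, so EG − F² = 10², and L = −10, M = N = 0, giving K = (LN − M²)/(EG − F²) = 0 everywhere. A flat surface is locally isometric to the Euclidean plane via the map (u, v) ↦ (10 u, v). Straight lines in the (x̃, ỹ) plane pull back to: (a) horizontal circles (v = const), (b) vertical generators (u = const), and (c) helices (10 u tan θ = v, i.e. v = c · u + d).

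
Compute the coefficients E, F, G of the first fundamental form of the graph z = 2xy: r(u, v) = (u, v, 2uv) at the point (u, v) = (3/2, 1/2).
E = 2;  F = 3;  G = 10

Partials: r_u = (1, 0, 2*v), r_v = (0, 1, 2*u). As functions of (u, v):
  E = r_u · r_u = 4*v^2 + 1,
  F = r_u · r_v = 4*u*v,
  G = r_v · r_v = 4*u^2 + 1.
Evaluating at (u, v) = (3/2, 1/2): E = 2, F = 3, G = 10.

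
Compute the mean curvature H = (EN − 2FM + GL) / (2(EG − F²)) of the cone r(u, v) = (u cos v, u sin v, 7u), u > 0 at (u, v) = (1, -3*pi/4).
H = 7*sqrt(2)/20

With E = 50, F = 0, G = u^2, L = 0, M = 0, N = 7*sqrt(2)*u^2/(10*Abs(u)), assemble
  H = (EN − 2FM + GL) / (2(EG − F²)) = 7*sqrt(2)/(20*Abs(u)).
At (u, v) = (1, -3*pi/4): H = 7*sqrt(2)/20.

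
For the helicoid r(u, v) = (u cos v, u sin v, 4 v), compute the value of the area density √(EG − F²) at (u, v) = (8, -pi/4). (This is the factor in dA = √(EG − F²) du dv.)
√(EG − F²)|_{(8, -pi/4)} = 4*sqrt(5)

E = 1, F = 0, G = u^2 + 16, so EG − F² = u^2 + 16. Taking the positive square root: √(EG − F²) = sqrt(u^2 + 16). At (u, v) = (8, -pi/4): 4*sqrt(5).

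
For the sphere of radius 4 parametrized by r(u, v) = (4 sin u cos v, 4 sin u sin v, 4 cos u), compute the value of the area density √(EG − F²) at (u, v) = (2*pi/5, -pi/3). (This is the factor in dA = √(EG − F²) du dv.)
√(EG − F²)|_{(2*pi/5, -pi/3)} = 4*sqrt(2*sqrt(5) + 10)

E = 16, F = 0, G = 16*sin(u)^2, so EG − F² = 256*sin(u)^2. Taking the positive square root: √(EG − F²) = 16*Abs(sin(u)). At (u, v) = (2*pi/5, -pi/3): 4*sqrt(2*sqrt(5) + 10).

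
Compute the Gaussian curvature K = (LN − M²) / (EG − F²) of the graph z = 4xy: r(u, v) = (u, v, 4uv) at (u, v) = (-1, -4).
K = -16/74529

Coefficients of the first fundamental form: E = 16*v^2 + 1, F = 16*u*v, G = 16*u^2 + 1.
Coefficients of the second fundamental form: L = 0, M = 4/sqrt(16*u^2 + 16*v^2 + 1), N = 0.
Assemble K = (LN − M²)/(EG − F²) = -16/(256*u^4 + 512*u^2*v^2 + 32*u^2 + 256*v^4 + 32*v^2 + 1). At (u, v) = (-1, -4): K = -16/74529.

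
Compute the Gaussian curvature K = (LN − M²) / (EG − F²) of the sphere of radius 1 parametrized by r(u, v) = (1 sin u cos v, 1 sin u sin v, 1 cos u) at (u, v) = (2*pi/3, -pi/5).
K = 1

Coefficients of the first fundamental form: E = 1, F = 0, G = sin(u)^2.
Coefficients of the second fundamental form: L = -sin(u)/Abs(sin(u)), M = 0, N = -sin(u)^3/Abs(sin(u)).
Assemble K = (LN − M²)/(EG − F²) = 1. At (u, v) = (2*pi/3, -pi/5): K = 1.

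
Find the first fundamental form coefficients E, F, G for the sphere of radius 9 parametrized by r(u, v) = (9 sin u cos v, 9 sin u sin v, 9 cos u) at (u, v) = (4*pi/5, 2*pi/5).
E = 81;  F = 0;  G = 405/8 - 81*sqrt(5)/8

Partials: r_u = (9*cos(u)*cos(v), 9*sin(v)*cos(u), -9*sin(u)), r_v = (-9*sin(u)*sin(v), 9*sin(u)*cos(v), 0). As functions of (u, v):
  E = r_u · r_u = 81,
  F = r_u · r_v = 0,
  G = r_v · r_v = 81*sin(u)^2.
Evaluating at (u, v) = (4*pi/5, 2*pi/5): E = 81, F = 0, G = 405/8 - 81*sqrt(5)/8.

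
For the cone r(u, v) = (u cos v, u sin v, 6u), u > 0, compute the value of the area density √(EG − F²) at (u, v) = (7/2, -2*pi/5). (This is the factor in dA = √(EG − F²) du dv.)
√(EG − F²)|_{(7/2, -2*pi/5)} = 7*sqrt(37)/2

E = 37, F = 0, G = u^2, so EG − F² = 37*u^2. Taking the positive square root: √(EG − F²) = sqrt(37)*Abs(u). At (u, v) = (7/2, -2*pi/5): 7*sqrt(37)/2.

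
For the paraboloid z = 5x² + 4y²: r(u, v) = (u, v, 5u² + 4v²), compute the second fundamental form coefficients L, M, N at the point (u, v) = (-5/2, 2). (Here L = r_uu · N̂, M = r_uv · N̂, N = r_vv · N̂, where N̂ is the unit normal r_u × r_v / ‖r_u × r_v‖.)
L = 5*sqrt(2)/21;  M = 0;  N = 4*sqrt(2)/21

Compute the unit normal N̂(u, v) = (-10*u/sqrt(100*u^2 + 64*v^2 + 1), -8*v/sqrt(100*u^2 + 64*v^2 + 1), 1/sqrt(100*u^2 + 64*v^2 + 1)), and the second partials r_uu, r_uv, r_vv. Take dot products:
  L(u, v) = r_uu · N̂ = 10/sqrt(100*u^2 + 64*v^2 + 1),
  M(u, v) = r_uv · N̂ = 0,
  N(u, v) = r_vv · N̂ = 8/sqrt(100*u^2 + 64*v^2 + 1).
Evaluating at (u, v) = (-5/2, 2):
  L = 5*sqrt(2)/21, M = 0, N = 4*sqrt(2)/21.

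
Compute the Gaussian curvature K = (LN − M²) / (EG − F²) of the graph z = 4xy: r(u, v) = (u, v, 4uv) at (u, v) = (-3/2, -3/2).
K = -16/5329

Coefficients of the first fundamental form: E = 16*v^2 + 1, F = 16*u*v, G = 16*u^2 + 1.
Coefficients of the second fundamental form: L = 0, M = 4/sqrt(16*u^2 + 16*v^2 + 1), N = 0.
Assemble K = (LN − M²)/(EG − F²) = -16/(256*u^4 + 512*u^2*v^2 + 32*u^2 + 256*v^4 + 32*v^2 + 1). At (u, v) = (-3/2, -3/2): K = -16/5329.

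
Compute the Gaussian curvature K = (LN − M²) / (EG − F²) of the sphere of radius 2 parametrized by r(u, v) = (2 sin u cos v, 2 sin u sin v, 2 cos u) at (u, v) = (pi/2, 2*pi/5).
K = 1/4

Coefficients of the first fundamental form: E = 4, F = 0, G = 4*sin(u)^2.
Coefficients of the second fundamental form: L = -2*sin(u)/Abs(sin(u)), M = 0, N = -2*sin(u)^3/Abs(sin(u)).
Assemble K = (LN − M²)/(EG − F²) = 1/4. At (u, v) = (pi/2, 2*pi/5): K = 1/4.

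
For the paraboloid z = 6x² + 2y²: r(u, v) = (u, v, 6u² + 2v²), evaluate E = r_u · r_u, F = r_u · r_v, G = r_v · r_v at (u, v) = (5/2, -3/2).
E = 901;  F = -180;  G = 37

Partials: r_u = (1, 0, 12*u), r_v = (0, 1, 4*v). As functions of (u, v):
  E = r_u · r_u = 144*u^2 + 1,
  F = r_u · r_v = 48*u*v,
  G = r_v · r_v = 16*v^2 + 1.
Evaluating at (u, v) = (5/2, -3/2): E = 901, F = -180, G = 37.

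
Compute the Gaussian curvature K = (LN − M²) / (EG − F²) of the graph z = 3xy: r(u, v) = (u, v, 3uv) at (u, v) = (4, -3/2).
K = -144/436921

Coefficients of the first fundamental form: E = 9*v^2 + 1, F = 9*u*v, G = 9*u^2 + 1.
Coefficients of the second fundamental form: L = 0, M = 3/sqrt(9*u^2 + 9*v^2 + 1), N = 0.
Assemble K = (LN − M²)/(EG − F²) = -9/(81*u^4 + 162*u^2*v^2 + 18*u^2 + 81*v^4 + 18*v^2 + 1). At (u, v) = (4, -3/2): K = -144/436921.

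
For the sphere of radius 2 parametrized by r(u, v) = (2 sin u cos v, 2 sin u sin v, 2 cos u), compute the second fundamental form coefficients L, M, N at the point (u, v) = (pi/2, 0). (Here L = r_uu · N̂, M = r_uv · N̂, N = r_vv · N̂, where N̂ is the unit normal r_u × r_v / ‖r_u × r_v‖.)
L = -2;  M = 0;  N = -2

Compute the unit normal N̂(u, v) = (sin(u)^2*cos(v)/Abs(sin(u)), sin(u)^2*sin(v)/Abs(sin(u)), sin(2*u)/(2*Abs(sin(u)))), and the second partials r_uu, r_uv, r_vv. Take dot products:
  L(u, v) = r_uu · N̂ = -2*sin(u)/Abs(sin(u)),
  M(u, v) = r_uv · N̂ = 0,
  N(u, v) = r_vv · N̂ = -2*sin(u)^3/Abs(sin(u)).
Evaluating at (u, v) = (pi/2, 0):
  L = -2, M = 0, N = -2.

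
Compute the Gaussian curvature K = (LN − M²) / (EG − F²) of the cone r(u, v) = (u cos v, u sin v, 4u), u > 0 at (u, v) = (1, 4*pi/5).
K = 0

Coefficients of the first fundamental form: E = 17, F = 0, G = u^2.
Coefficients of the second fundamental form: L = 0, M = 0, N = 4*sqrt(17)*u^2/(17*Abs(u)).
Assemble K = (LN − M²)/(EG − F²) = 0. At (u, v) = (1, 4*pi/5): K = 0.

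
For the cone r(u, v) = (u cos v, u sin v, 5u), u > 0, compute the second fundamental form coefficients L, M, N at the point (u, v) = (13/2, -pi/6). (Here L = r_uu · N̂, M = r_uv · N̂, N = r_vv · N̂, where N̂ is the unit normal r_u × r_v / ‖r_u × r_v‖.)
L = 0;  M = 0;  N = 5*sqrt(26)/4

Compute the unit normal N̂(u, v) = (-5*sqrt(26)*u*cos(v)/(26*Abs(u)), -5*sqrt(26)*u*sin(v)/(26*Abs(u)), sqrt(26)*u/(26*Abs(u))), and the second partials r_uu, r_uv, r_vv. Take dot products:
  L(u, v) = r_uu · N̂ = 0,
  M(u, v) = r_uv · N̂ = 0,
  N(u, v) = r_vv · N̂ = 5*sqrt(26)*u^2/(26*Abs(u)).
Evaluating at (u, v) = (13/2, -pi/6):
  L = 0, M = 0, N = 5*sqrt(26)/4.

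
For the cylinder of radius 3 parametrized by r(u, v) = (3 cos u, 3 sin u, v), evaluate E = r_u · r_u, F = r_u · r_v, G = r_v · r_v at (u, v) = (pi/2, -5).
E = 9;  F = 0;  G = 1

Partials: r_u = (-3*sin(u), 3*cos(u), 0), r_v = (0, 0, 1). As functions of (u, v):
  E = r_u · r_u = 9,
  F = r_u · r_v = 0,
  G = r_v · r_v = 1.
Evaluating at (u, v) = (pi/2, -5): E = 9, F = 0, G = 1.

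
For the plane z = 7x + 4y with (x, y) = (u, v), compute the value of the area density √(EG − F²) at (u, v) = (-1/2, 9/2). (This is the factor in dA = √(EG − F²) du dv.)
√(EG − F²)|_{(-1/2, 9/2)} = sqrt(66)

E = 50, F = 28, G = 17, so EG − F² = 66. Taking the positive square root: √(EG − F²) = sqrt(66). At (u, v) = (-1/2, 9/2): sqrt(66).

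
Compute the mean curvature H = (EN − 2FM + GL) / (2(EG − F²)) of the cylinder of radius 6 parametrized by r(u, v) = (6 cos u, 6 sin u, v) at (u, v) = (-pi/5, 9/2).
H = -1/12

With E = 36, F = 0, G = 1, L = -6, M = 0, N = 0, assemble
  H = (EN − 2FM + GL) / (2(EG − F²)) = -1/12.
At (u, v) = (-pi/5, 9/2): H = -1/12.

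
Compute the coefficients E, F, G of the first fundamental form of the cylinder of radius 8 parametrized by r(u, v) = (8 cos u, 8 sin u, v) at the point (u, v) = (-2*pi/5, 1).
E = 64;  F = 0;  G = 1

Partials: r_u = (-8*sin(u), 8*cos(u), 0), r_v = (0, 0, 1). As functions of (u, v):
  E = r_u · r_u = 64,
  F = r_u · r_v = 0,
  G = r_v · r_v = 1.
Evaluating at (u, v) = (-2*pi/5, 1): E = 64, F = 0, G = 1.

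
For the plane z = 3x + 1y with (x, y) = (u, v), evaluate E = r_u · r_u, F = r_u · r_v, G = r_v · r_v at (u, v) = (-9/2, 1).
E = 10;  F = 3;  G = 2

Partials: r_u = (1, 0, 3), r_v = (0, 1, 1). As functions of (u, v):
  E = r_u · r_u = 10,
  F = r_u · r_v = 3,
  G = r_v · r_v = 2.
Evaluating at (u, v) = (-9/2, 1): E = 10, F = 3, G = 2.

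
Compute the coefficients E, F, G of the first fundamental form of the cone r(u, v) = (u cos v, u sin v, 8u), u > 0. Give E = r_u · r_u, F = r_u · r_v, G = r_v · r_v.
E = 65;  F = 0;  G = u^2

Compute partials: r_u = (cos(v), sin(v), 8), r_v = (-u*sin(v), u*cos(v), 0). Then
  E = r_u · r_u = 65,
  F = r_u · r_v = 0,
  G = r_v · r_v = u^2.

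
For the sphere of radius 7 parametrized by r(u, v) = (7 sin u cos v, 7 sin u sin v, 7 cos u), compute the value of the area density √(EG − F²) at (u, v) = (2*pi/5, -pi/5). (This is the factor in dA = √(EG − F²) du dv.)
√(EG − F²)|_{(2*pi/5, -pi/5)} = 49*sqrt(2*sqrt(5) + 10)/4

E = 49, F = 0, G = 49*sin(u)^2, so EG − F² = 2401*sin(u)^2. Taking the positive square root: √(EG − F²) = 49*Abs(sin(u)). At (u, v) = (2*pi/5, -pi/5): 49*sqrt(2*sqrt(5) + 10)/4.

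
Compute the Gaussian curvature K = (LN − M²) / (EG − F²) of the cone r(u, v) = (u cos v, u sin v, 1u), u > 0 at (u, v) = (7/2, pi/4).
K = 0

Coefficients of the first fundamental form: E = 2, F = 0, G = u^2.
Coefficients of the second fundamental form: L = 0, M = 0, N = sqrt(2)*u^2/(2*Abs(u)).
Assemble K = (LN − M²)/(EG − F²) = 0. At (u, v) = (7/2, pi/4): K = 0.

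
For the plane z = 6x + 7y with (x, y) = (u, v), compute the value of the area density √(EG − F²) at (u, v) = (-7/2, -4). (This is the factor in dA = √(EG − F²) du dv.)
√(EG − F²)|_{(-7/2, -4)} = sqrt(86)

E = 37, F = 42, G = 50, so EG − F² = 86. Taking the positive square root: √(EG − F²) = sqrt(86). At (u, v) = (-7/2, -4): sqrt(86).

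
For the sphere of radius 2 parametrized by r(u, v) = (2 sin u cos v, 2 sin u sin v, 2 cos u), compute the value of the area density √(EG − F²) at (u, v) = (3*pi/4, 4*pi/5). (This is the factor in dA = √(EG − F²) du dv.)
√(EG − F²)|_{(3*pi/4, 4*pi/5)} = 2*sqrt(2)

E = 4, F = 0, G = 4*sin(u)^2, so EG − F² = 16*sin(u)^2. Taking the positive square root: √(EG − F²) = 4*Abs(sin(u)). At (u, v) = (3*pi/4, 4*pi/5): 2*sqrt(2).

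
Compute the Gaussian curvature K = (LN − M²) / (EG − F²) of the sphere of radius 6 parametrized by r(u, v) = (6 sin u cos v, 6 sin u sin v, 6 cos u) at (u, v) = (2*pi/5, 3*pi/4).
K = 1/36

Coefficients of the first fundamental form: E = 36, F = 0, G = 36*sin(u)^2.
Coefficients of the second fundamental form: L = -6*sin(u)/Abs(sin(u)), M = 0, N = -6*sin(u)^3/Abs(sin(u)).
Assemble K = (LN − M²)/(EG − F²) = 1/36. At (u, v) = (2*pi/5, 3*pi/4): K = 1/36.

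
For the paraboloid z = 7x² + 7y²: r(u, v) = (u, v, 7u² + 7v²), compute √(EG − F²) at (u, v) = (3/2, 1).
√(EG − F²)|_{(3/2, 1)} = sqrt(638)

E = 196*u^2 + 1, F = 196*u*v, G = 196*v^2 + 1; EG − F² = 196*u^2 + 196*v^2 + 1; √(EG − F²) = sqrt(196*u^2 + 196*v^2 + 1). At the given point: sqrt(638).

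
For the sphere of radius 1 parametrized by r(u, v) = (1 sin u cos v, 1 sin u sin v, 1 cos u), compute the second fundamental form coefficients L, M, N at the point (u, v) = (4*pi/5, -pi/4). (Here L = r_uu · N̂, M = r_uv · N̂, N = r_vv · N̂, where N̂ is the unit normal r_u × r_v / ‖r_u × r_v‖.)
L = -1;  M = 0;  N = -5/8 + sqrt(5)/8

Compute the unit normal N̂(u, v) = (sin(u)^2*cos(v)/Abs(sin(u)), sin(u)^2*sin(v)/Abs(sin(u)), sin(2*u)/(2*Abs(sin(u)))), and the second partials r_uu, r_uv, r_vv. Take dot products:
  L(u, v) = r_uu · N̂ = -sin(u)/Abs(sin(u)),
  M(u, v) = r_uv · N̂ = 0,
  N(u, v) = r_vv · N̂ = -sin(u)^3/Abs(sin(u)).
Evaluating at (u, v) = (4*pi/5, -pi/4):
  L = -1, M = 0, N = -5/8 + sqrt(5)/8.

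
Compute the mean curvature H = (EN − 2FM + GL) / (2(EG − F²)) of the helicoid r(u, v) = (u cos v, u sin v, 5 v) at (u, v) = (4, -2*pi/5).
H = 0

With E = 1, F = 0, G = u^2 + 25, L = 0, M = -5/sqrt(u^2 + 25), N = 0, assemble
  H = (EN − 2FM + GL) / (2(EG − F²)) = 0.
At (u, v) = (4, -2*pi/5): H = 0.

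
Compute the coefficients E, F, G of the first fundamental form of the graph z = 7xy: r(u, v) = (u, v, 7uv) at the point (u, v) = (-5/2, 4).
E = 785;  F = -490;  G = 1229/4

Partials: r_u = (1, 0, 7*v), r_v = (0, 1, 7*u). As functions of (u, v):
  E = r_u · r_u = 49*v^2 + 1,
  F = r_u · r_v = 49*u*v,
  G = r_v · r_v = 49*u^2 + 1.
Evaluating at (u, v) = (-5/2, 4): E = 785, F = -490, G = 1229/4.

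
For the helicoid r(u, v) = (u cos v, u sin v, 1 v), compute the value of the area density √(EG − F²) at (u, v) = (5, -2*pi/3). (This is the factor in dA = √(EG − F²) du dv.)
√(EG − F²)|_{(5, -2*pi/3)} = sqrt(26)

E = 1, F = 0, G = u^2 + 1, so EG − F² = u^2 + 1. Taking the positive square root: √(EG − F²) = sqrt(u^2 + 1). At (u, v) = (5, -2*pi/3): sqrt(26).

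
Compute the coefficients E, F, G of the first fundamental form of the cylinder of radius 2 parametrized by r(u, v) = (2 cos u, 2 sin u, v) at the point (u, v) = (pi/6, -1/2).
E = 4;  F = 0;  G = 1

Partials: r_u = (-2*sin(u), 2*cos(u), 0), r_v = (0, 0, 1). As functions of (u, v):
  E = r_u · r_u = 4,
  F = r_u · r_v = 0,
  G = r_v · r_v = 1.
Evaluating at (u, v) = (pi/6, -1/2): E = 4, F = 0, G = 1.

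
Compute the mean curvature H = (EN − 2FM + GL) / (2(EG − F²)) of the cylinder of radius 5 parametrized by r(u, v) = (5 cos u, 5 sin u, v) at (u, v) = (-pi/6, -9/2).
H = -1/10

With E = 25, F = 0, G = 1, L = -5, M = 0, N = 0, assemble
  H = (EN − 2FM + GL) / (2(EG − F²)) = -1/10.
At (u, v) = (-pi/6, -9/2): H = -1/10.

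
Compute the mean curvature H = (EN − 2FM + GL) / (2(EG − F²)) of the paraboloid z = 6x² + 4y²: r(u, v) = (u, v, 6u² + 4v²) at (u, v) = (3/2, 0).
H = 1306*sqrt(13)/21125

With E = 144*u^2 + 1, F = 96*u*v, G = 64*v^2 + 1, L = 12/sqrt(144*u^2 + 64*v^2 + 1), M = 0, N = 8/sqrt(144*u^2 + 64*v^2 + 1), assemble
  H = (EN − 2FM + GL) / (2(EG − F²)) = 2*(288*u^2 + 192*v^2 + 5)/(144*u^2 + 64*v^2 + 1)^(3/2).
At (u, v) = (3/2, 0): H = 1306*sqrt(13)/21125.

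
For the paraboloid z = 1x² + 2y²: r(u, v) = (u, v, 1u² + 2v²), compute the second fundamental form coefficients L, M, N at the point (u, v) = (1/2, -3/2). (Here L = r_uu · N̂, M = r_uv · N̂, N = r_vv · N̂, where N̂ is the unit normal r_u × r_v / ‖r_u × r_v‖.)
L = sqrt(38)/19;  M = 0;  N = 2*sqrt(38)/19

Compute the unit normal N̂(u, v) = (-2*u/sqrt(4*u^2 + 16*v^2 + 1), -4*v/sqrt(4*u^2 + 16*v^2 + 1), 1/sqrt(4*u^2 + 16*v^2 + 1)), and the second partials r_uu, r_uv, r_vv. Take dot products:
  L(u, v) = r_uu · N̂ = 2/sqrt(4*u^2 + 16*v^2 + 1),
  M(u, v) = r_uv · N̂ = 0,
  N(u, v) = r_vv · N̂ = 4/sqrt(4*u^2 + 16*v^2 + 1).
Evaluating at (u, v) = (1/2, -3/2):
  L = sqrt(38)/19, M = 0, N = 2*sqrt(38)/19.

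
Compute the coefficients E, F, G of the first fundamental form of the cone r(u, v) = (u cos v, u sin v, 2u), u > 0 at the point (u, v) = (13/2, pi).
E = 5;  F = 0;  G = 169/4

Partials: r_u = (cos(v), sin(v), 2), r_v = (-u*sin(v), u*cos(v), 0). As functions of (u, v):
  E = r_u · r_u = 5,
  F = r_u · r_v = 0,
  G = r_v · r_v = u^2.
Evaluating at (u, v) = (13/2, pi): E = 5, F = 0, G = 169/4.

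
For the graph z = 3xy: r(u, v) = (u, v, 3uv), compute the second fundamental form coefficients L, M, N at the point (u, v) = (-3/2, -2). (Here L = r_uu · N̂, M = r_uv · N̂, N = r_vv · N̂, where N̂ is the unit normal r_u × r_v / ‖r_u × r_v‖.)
L = 0;  M = 6*sqrt(229)/229;  N = 0

Compute the unit normal N̂(u, v) = (-3*v/sqrt(9*u^2 + 9*v^2 + 1), -3*u/sqrt(9*u^2 + 9*v^2 + 1), 1/sqrt(9*u^2 + 9*v^2 + 1)), and the second partials r_uu, r_uv, r_vv. Take dot products:
  L(u, v) = r_uu · N̂ = 0,
  M(u, v) = r_uv · N̂ = 3/sqrt(9*u^2 + 9*v^2 + 1),
  N(u, v) = r_vv · N̂ = 0.
Evaluating at (u, v) = (-3/2, -2):
  L = 0, M = 6*sqrt(229)/229, N = 0.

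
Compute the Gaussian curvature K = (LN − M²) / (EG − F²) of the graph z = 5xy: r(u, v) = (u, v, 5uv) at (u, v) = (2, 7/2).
K = -400/2653641

Coefficients of the first fundamental form: E = 25*v^2 + 1, F = 25*u*v, G = 25*u^2 + 1.
Coefficients of the second fundamental form: L = 0, M = 5/sqrt(25*u^2 + 25*v^2 + 1), N = 0.
Assemble K = (LN − M²)/(EG − F²) = -25/(625*u^4 + 1250*u^2*v^2 + 50*u^2 + 625*v^4 + 50*v^2 + 1). At (u, v) = (2, 7/2): K = -400/2653641.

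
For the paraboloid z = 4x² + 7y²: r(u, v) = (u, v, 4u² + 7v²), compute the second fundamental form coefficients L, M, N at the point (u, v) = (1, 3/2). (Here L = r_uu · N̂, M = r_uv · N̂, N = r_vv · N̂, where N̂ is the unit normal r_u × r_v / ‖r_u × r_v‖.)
L = 4*sqrt(506)/253;  M = 0;  N = 7*sqrt(506)/253

Compute the unit normal N̂(u, v) = (-8*u/sqrt(64*u^2 + 196*v^2 + 1), -14*v/sqrt(64*u^2 + 196*v^2 + 1), 1/sqrt(64*u^2 + 196*v^2 + 1)), and the second partials r_uu, r_uv, r_vv. Take dot products:
  L(u, v) = r_uu · N̂ = 8/sqrt(64*u^2 + 196*v^2 + 1),
  M(u, v) = r_uv · N̂ = 0,
  N(u, v) = r_vv · N̂ = 14/sqrt(64*u^2 + 196*v^2 + 1).
Evaluating at (u, v) = (1, 3/2):
  L = 4*sqrt(506)/253, M = 0, N = 7*sqrt(506)/253.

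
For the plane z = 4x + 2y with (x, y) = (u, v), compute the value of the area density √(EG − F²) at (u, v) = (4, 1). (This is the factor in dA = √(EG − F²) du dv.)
√(EG − F²)|_{(4, 1)} = sqrt(21)

E = 17, F = 8, G = 5, so EG − F² = 21. Taking the positive square root: √(EG − F²) = sqrt(21). At (u, v) = (4, 1): sqrt(21).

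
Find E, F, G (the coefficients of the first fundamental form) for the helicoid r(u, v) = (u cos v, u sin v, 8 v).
E = 1;  F = 0;  G = u^2 + 64

Compute partials: r_u = (cos(v), sin(v), 0), r_v = (-u*sin(v), u*cos(v), 8). Then
  E = r_u · r_u = 1,
  F = r_u · r_v = 0,
  G = r_v · r_v = u^2 + 64.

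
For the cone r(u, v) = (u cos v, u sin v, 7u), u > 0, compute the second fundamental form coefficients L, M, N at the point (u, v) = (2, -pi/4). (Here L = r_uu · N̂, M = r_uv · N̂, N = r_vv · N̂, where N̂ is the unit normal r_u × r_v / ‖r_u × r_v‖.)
L = 0;  M = 0;  N = 7*sqrt(2)/5

Compute the unit normal N̂(u, v) = (-7*sqrt(2)*u*cos(v)/(10*Abs(u)), -7*sqrt(2)*u*sin(v)/(10*Abs(u)), sqrt(2)*u/(10*Abs(u))), and the second partials r_uu, r_uv, r_vv. Take dot products:
  L(u, v) = r_uu · N̂ = 0,
  M(u, v) = r_uv · N̂ = 0,
  N(u, v) = r_vv · N̂ = 7*sqrt(2)*u^2/(10*Abs(u)).
Evaluating at (u, v) = (2, -pi/4):
  L = 0, M = 0, N = 7*sqrt(2)/5.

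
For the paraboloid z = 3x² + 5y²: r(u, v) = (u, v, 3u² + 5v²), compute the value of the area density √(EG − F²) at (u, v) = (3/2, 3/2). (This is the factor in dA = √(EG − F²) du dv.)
√(EG − F²)|_{(3/2, 3/2)} = sqrt(307)

E = 36*u^2 + 1, F = 60*u*v, G = 100*v^2 + 1, so EG − F² = 36*u^2 + 100*v^2 + 1. Taking the positive square root: √(EG − F²) = sqrt(36*u^2 + 100*v^2 + 1). At (u, v) = (3/2, 3/2): sqrt(307).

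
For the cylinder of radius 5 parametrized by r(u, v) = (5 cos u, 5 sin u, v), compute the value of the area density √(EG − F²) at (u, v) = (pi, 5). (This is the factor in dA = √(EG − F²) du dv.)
√(EG − F²)|_{(pi, 5)} = 5

E = 25, F = 0, G = 1, so EG − F² = 25. Taking the positive square root: √(EG − F²) = 5. At (u, v) = (pi, 5): 5.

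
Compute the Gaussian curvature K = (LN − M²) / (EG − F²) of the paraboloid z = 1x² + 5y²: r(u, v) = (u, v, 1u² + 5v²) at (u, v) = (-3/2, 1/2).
K = 4/245

Coefficients of the first fundamental form: E = 4*u^2 + 1, F = 20*u*v, G = 100*v^2 + 1.
Coefficients of the second fundamental form: L = 2/sqrt(4*u^2 + 100*v^2 + 1), M = 0, N = 10/sqrt(4*u^2 + 100*v^2 + 1).
Assemble K = (LN − M²)/(EG − F²) = 20/(16*u^4 + 800*u^2*v^2 + 8*u^2 + 10000*v^4 + 200*v^2 + 1). At (u, v) = (-3/2, 1/2): K = 4/245.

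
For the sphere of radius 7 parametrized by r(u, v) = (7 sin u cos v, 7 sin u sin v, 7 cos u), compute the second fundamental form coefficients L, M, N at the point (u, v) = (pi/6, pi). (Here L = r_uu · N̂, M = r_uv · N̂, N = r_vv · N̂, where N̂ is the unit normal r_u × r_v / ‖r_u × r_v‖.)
L = -7;  M = 0;  N = -7/4

Compute the unit normal N̂(u, v) = (sin(u)^2*cos(v)/Abs(sin(u)), sin(u)^2*sin(v)/Abs(sin(u)), sin(2*u)/(2*Abs(sin(u)))), and the second partials r_uu, r_uv, r_vv. Take dot products:
  L(u, v) = r_uu · N̂ = -7*sin(u)/Abs(sin(u)),
  M(u, v) = r_uv · N̂ = 0,
  N(u, v) = r_vv · N̂ = -7*sin(u)^3/Abs(sin(u)).
Evaluating at (u, v) = (pi/6, pi):
  L = -7, M = 0, N = -7/4.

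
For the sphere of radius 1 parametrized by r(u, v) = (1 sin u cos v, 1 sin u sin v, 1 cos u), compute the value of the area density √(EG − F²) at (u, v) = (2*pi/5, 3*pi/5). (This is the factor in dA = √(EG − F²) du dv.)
√(EG − F²)|_{(2*pi/5, 3*pi/5)} = sqrt(2*sqrt(5) + 10)/4

E = 1, F = 0, G = sin(u)^2, so EG − F² = sin(u)^2. Taking the positive square root: √(EG − F²) = Abs(sin(u)). At (u, v) = (2*pi/5, 3*pi/5): sqrt(2*sqrt(5) + 10)/4.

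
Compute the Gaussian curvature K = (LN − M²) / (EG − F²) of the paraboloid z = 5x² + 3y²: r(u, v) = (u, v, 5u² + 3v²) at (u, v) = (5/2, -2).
K = 3/29645

Coefficients of the first fundamental form: E = 100*u^2 + 1, F = 60*u*v, G = 36*v^2 + 1.
Coefficients of the second fundamental form: L = 10/sqrt(100*u^2 + 36*v^2 + 1), M = 0, N = 6/sqrt(100*u^2 + 36*v^2 + 1).
Assemble K = (LN − M²)/(EG − F²) = 60/(10000*u^4 + 7200*u^2*v^2 + 200*u^2 + 1296*v^4 + 72*v^2 + 1). At (u, v) = (5/2, -2): K = 3/29645.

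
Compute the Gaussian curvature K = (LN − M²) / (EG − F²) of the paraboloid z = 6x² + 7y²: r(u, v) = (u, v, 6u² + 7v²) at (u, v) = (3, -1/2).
K = 42/452929

Coefficients of the first fundamental form: E = 144*u^2 + 1, F = 168*u*v, G = 196*v^2 + 1.
Coefficients of the second fundamental form: L = 12/sqrt(144*u^2 + 196*v^2 + 1), M = 0, N = 14/sqrt(144*u^2 + 196*v^2 + 1).
Assemble K = (LN − M²)/(EG − F²) = 168/(20736*u^4 + 56448*u^2*v^2 + 288*u^2 + 38416*v^4 + 392*v^2 + 1). At (u, v) = (3, -1/2): K = 42/452929.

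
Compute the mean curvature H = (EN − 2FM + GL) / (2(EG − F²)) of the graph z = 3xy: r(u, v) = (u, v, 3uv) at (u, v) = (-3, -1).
H = -81*sqrt(91)/8281

With E = 9*v^2 + 1, F = 9*u*v, G = 9*u^2 + 1, L = 0, M = 3/sqrt(9*u^2 + 9*v^2 + 1), N = 0, assemble
  H = (EN − 2FM + GL) / (2(EG − F²)) = -27*u*v/(9*u^2 + 9*v^2 + 1)^(3/2).
At (u, v) = (-3, -1): H = -81*sqrt(91)/8281.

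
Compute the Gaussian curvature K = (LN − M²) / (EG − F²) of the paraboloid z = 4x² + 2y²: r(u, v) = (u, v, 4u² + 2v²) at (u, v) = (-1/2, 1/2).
K = 32/441

Coefficients of the first fundamental form: E = 64*u^2 + 1, F = 32*u*v, G = 16*v^2 + 1.
Coefficients of the second fundamental form: L = 8/sqrt(64*u^2 + 16*v^2 + 1), M = 0, N = 4/sqrt(64*u^2 + 16*v^2 + 1).
Assemble K = (LN − M²)/(EG − F²) = 32/(4096*u^4 + 2048*u^2*v^2 + 128*u^2 + 256*v^4 + 32*v^2 + 1). At (u, v) = (-1/2, 1/2): K = 32/441.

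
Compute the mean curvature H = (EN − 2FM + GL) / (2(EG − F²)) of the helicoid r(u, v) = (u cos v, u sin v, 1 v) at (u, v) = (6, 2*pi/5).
H = 0

With E = 1, F = 0, G = u^2 + 1, L = 0, M = -1/sqrt(u^2 + 1), N = 0, assemble
  H = (EN − 2FM + GL) / (2(EG − F²)) = 0.
At (u, v) = (6, 2*pi/5): H = 0.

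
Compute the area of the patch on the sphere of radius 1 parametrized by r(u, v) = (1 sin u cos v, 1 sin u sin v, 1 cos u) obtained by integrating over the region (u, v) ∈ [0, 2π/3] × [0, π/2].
Area = 3*pi/4

Area = ∫∫ √(EG − F²) du dv with √(EG − F²) = Abs(sin(u)). Integrating over [0, 2π/3] × [0, π/2] gives 3*pi/4.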